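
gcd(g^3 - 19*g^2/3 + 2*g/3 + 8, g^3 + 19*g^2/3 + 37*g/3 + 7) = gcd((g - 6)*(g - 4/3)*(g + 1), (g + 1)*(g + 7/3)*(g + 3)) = g + 1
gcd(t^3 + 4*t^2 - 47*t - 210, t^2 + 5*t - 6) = t + 6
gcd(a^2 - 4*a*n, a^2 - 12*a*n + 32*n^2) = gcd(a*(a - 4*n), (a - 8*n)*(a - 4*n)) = a - 4*n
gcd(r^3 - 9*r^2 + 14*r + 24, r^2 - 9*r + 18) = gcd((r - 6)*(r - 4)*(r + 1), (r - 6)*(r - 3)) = r - 6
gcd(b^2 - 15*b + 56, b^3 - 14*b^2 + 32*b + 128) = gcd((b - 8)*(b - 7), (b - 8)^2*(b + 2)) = b - 8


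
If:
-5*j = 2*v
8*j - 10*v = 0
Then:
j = 0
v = 0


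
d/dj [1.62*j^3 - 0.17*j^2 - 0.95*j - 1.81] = 4.86*j^2 - 0.34*j - 0.95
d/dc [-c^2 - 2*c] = -2*c - 2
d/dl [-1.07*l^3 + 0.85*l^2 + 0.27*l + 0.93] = -3.21*l^2 + 1.7*l + 0.27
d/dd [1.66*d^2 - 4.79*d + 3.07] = 3.32*d - 4.79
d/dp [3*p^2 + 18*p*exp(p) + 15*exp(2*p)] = 18*p*exp(p) + 6*p + 30*exp(2*p) + 18*exp(p)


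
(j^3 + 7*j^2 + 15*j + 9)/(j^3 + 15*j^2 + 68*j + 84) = (j^3 + 7*j^2 + 15*j + 9)/(j^3 + 15*j^2 + 68*j + 84)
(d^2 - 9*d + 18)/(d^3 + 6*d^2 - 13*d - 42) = (d - 6)/(d^2 + 9*d + 14)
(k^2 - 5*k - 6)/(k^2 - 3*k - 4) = (k - 6)/(k - 4)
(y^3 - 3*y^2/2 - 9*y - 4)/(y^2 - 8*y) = (y^3 - 3*y^2/2 - 9*y - 4)/(y*(y - 8))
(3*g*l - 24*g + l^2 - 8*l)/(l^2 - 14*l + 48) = (3*g + l)/(l - 6)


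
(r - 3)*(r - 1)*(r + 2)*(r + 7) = r^4 + 5*r^3 - 19*r^2 - 29*r + 42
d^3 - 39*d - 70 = (d - 7)*(d + 2)*(d + 5)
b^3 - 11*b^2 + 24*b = b*(b - 8)*(b - 3)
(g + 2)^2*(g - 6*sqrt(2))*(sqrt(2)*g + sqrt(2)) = sqrt(2)*g^4 - 12*g^3 + 5*sqrt(2)*g^3 - 60*g^2 + 8*sqrt(2)*g^2 - 96*g + 4*sqrt(2)*g - 48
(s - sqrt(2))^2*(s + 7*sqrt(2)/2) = s^3 + 3*sqrt(2)*s^2/2 - 12*s + 7*sqrt(2)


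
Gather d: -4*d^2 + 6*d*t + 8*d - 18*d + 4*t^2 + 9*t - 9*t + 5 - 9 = -4*d^2 + d*(6*t - 10) + 4*t^2 - 4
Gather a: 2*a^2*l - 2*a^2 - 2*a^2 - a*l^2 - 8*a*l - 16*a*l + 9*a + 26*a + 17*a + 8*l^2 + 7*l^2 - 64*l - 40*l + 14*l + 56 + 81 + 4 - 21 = a^2*(2*l - 4) + a*(-l^2 - 24*l + 52) + 15*l^2 - 90*l + 120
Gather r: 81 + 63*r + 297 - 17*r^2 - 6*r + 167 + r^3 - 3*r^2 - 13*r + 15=r^3 - 20*r^2 + 44*r + 560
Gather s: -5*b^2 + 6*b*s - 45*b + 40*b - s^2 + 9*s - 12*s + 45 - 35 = -5*b^2 - 5*b - s^2 + s*(6*b - 3) + 10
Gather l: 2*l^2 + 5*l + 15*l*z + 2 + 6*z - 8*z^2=2*l^2 + l*(15*z + 5) - 8*z^2 + 6*z + 2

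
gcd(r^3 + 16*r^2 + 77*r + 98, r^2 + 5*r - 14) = r + 7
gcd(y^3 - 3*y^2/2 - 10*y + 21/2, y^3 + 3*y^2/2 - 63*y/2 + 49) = y - 7/2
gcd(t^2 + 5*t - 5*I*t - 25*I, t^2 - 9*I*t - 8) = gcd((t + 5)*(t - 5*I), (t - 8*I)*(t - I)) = 1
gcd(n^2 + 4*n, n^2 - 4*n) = n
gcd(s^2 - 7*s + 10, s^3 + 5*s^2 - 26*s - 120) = s - 5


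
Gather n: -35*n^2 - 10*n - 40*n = -35*n^2 - 50*n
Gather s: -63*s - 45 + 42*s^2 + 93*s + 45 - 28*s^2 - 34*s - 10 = 14*s^2 - 4*s - 10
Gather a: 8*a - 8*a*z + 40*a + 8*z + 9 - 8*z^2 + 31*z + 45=a*(48 - 8*z) - 8*z^2 + 39*z + 54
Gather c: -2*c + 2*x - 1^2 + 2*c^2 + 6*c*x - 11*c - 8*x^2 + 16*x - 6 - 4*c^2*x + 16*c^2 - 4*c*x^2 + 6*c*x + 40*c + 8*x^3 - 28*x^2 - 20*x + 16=c^2*(18 - 4*x) + c*(-4*x^2 + 12*x + 27) + 8*x^3 - 36*x^2 - 2*x + 9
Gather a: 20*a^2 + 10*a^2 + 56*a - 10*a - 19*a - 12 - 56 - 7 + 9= 30*a^2 + 27*a - 66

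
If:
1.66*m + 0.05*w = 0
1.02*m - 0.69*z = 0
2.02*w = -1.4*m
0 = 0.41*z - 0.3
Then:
No Solution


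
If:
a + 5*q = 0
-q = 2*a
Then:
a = 0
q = 0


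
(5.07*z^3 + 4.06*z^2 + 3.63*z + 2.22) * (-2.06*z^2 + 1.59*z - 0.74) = -10.4442*z^5 - 0.302299999999999*z^4 - 4.7742*z^3 - 1.8059*z^2 + 0.8436*z - 1.6428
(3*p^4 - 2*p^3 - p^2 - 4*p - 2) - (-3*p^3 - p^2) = 3*p^4 + p^3 - 4*p - 2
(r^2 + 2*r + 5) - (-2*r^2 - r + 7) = 3*r^2 + 3*r - 2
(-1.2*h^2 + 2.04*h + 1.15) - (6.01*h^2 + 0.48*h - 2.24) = -7.21*h^2 + 1.56*h + 3.39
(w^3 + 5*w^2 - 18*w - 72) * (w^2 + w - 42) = w^5 + 6*w^4 - 55*w^3 - 300*w^2 + 684*w + 3024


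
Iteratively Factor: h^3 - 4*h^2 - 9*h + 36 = (h - 3)*(h^2 - h - 12) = (h - 3)*(h + 3)*(h - 4)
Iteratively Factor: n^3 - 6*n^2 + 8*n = (n - 4)*(n^2 - 2*n) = n*(n - 4)*(n - 2)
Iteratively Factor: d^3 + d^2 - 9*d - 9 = (d + 1)*(d^2 - 9) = (d + 1)*(d + 3)*(d - 3)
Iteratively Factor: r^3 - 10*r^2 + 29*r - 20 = (r - 1)*(r^2 - 9*r + 20) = (r - 5)*(r - 1)*(r - 4)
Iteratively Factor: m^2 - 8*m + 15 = (m - 3)*(m - 5)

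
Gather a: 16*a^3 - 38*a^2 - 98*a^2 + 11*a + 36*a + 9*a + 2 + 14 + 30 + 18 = 16*a^3 - 136*a^2 + 56*a + 64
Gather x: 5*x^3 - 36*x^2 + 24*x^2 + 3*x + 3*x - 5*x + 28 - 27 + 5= 5*x^3 - 12*x^2 + x + 6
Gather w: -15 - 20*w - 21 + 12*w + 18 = -8*w - 18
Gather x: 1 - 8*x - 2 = -8*x - 1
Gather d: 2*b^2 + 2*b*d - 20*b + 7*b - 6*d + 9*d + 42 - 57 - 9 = 2*b^2 - 13*b + d*(2*b + 3) - 24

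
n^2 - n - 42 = (n - 7)*(n + 6)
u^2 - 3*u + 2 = (u - 2)*(u - 1)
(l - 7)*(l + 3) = l^2 - 4*l - 21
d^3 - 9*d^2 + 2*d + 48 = (d - 8)*(d - 3)*(d + 2)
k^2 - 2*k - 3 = (k - 3)*(k + 1)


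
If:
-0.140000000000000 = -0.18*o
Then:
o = 0.78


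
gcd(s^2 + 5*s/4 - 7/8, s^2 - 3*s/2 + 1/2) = s - 1/2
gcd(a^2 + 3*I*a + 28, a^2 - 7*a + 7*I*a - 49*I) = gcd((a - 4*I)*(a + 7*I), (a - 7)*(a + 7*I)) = a + 7*I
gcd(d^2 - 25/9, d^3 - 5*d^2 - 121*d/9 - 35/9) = d + 5/3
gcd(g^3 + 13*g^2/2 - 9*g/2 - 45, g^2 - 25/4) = g - 5/2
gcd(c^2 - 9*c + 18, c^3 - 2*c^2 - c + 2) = 1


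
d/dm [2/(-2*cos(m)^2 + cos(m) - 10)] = 2*(1 - 4*cos(m))*sin(m)/(-cos(m) + cos(2*m) + 11)^2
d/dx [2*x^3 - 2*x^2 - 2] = 2*x*(3*x - 2)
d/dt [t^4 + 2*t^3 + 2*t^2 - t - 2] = 4*t^3 + 6*t^2 + 4*t - 1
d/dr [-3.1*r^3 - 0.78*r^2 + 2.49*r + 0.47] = -9.3*r^2 - 1.56*r + 2.49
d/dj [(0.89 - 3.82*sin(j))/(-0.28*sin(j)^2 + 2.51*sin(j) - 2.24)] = (-1.0696*sin(j)^2 + 0.4984*sin(j) + 6.3229)*cos(j)/(0.0784*sin(j)^4 - 1.4056*sin(j)^3 + 7.5545*sin(j)^2 - 11.2448*sin(j) + 5.0176)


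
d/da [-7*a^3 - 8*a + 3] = -21*a^2 - 8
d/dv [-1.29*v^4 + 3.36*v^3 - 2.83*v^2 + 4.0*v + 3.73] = -5.16*v^3 + 10.08*v^2 - 5.66*v + 4.0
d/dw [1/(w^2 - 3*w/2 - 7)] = 2*(3 - 4*w)/(-2*w^2 + 3*w + 14)^2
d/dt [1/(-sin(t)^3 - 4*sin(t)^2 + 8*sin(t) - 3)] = (3*sin(t)^2 + 8*sin(t) - 8)*cos(t)/(sin(t)^3 + 4*sin(t)^2 - 8*sin(t) + 3)^2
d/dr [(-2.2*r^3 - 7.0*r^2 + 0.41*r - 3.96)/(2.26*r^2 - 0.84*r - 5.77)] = (-4.972*r^4 + 3.696*r^3 + 43.0354*r^2 + 98.6792*r - 5.6921)/(5.1076*r^4 - 3.7968*r^3 - 25.3748*r^2 + 9.6936*r + 33.2929)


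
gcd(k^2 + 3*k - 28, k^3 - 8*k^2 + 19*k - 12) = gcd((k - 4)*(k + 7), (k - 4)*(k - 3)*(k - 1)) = k - 4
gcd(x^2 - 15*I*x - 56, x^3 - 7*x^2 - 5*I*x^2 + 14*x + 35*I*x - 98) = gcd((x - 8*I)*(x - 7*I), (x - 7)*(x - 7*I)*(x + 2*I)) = x - 7*I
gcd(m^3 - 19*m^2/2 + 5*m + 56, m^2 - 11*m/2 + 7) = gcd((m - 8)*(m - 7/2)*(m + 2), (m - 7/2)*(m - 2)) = m - 7/2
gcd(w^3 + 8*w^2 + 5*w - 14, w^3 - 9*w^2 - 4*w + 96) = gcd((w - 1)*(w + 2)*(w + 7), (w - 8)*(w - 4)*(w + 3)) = 1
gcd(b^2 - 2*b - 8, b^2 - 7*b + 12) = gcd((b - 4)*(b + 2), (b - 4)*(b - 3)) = b - 4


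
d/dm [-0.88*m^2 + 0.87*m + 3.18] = 0.87 - 1.76*m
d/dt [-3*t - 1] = -3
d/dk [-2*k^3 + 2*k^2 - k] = -6*k^2 + 4*k - 1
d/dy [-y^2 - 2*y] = -2*y - 2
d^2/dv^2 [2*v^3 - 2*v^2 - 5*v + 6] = 12*v - 4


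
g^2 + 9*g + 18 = (g + 3)*(g + 6)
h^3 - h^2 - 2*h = h*(h - 2)*(h + 1)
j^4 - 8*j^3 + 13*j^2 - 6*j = j*(j - 6)*(j - 1)^2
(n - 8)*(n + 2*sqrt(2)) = n^2 - 8*n + 2*sqrt(2)*n - 16*sqrt(2)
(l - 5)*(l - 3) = l^2 - 8*l + 15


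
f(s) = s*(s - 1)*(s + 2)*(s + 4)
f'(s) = s*(s - 1)*(s + 2) + s*(s - 1)*(s + 4) + s*(s + 2)*(s + 4) + (s - 1)*(s + 2)*(s + 4)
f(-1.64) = 3.68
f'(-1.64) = 8.14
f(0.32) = -2.18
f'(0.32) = -5.05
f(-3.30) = -12.91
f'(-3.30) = -1.60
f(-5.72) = 245.94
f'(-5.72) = -288.70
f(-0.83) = 5.63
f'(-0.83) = -3.27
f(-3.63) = -10.14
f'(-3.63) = -16.20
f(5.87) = 2220.54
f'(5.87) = 1341.38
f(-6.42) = 509.54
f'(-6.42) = -473.87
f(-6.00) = 336.00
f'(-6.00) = -356.00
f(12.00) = 29568.00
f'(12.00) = 9112.00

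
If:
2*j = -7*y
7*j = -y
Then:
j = 0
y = 0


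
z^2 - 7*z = z*(z - 7)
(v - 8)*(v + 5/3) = v^2 - 19*v/3 - 40/3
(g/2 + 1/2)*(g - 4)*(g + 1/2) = g^3/2 - 5*g^2/4 - 11*g/4 - 1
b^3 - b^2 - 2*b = b*(b - 2)*(b + 1)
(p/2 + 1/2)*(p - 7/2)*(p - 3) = p^3/2 - 11*p^2/4 + 2*p + 21/4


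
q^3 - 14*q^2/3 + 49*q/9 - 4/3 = (q - 3)*(q - 4/3)*(q - 1/3)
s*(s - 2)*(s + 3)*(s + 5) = s^4 + 6*s^3 - s^2 - 30*s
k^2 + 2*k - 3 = (k - 1)*(k + 3)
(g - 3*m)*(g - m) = g^2 - 4*g*m + 3*m^2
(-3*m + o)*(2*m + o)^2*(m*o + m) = -12*m^4*o - 12*m^4 - 8*m^3*o^2 - 8*m^3*o + m^2*o^3 + m^2*o^2 + m*o^4 + m*o^3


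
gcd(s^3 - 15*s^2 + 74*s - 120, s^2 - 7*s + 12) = s - 4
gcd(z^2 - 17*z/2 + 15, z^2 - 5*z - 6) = z - 6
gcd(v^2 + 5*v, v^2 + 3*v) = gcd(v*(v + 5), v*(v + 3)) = v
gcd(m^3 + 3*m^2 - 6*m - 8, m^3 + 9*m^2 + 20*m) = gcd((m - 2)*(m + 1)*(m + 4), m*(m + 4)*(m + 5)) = m + 4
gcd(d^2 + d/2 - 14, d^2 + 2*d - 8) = d + 4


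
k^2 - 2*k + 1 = (k - 1)^2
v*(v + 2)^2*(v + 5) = v^4 + 9*v^3 + 24*v^2 + 20*v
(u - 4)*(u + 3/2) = u^2 - 5*u/2 - 6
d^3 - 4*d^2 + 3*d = d*(d - 3)*(d - 1)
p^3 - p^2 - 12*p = p*(p - 4)*(p + 3)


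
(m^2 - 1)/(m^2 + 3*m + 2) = (m - 1)/(m + 2)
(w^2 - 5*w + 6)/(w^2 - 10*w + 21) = (w - 2)/(w - 7)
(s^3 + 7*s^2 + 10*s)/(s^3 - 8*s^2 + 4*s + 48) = s*(s + 5)/(s^2 - 10*s + 24)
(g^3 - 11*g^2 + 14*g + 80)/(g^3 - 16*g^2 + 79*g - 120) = (g + 2)/(g - 3)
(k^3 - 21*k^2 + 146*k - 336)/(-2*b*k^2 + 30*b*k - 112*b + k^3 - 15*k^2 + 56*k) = (6 - k)/(2*b - k)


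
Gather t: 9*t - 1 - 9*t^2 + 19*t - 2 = -9*t^2 + 28*t - 3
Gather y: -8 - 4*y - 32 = -4*y - 40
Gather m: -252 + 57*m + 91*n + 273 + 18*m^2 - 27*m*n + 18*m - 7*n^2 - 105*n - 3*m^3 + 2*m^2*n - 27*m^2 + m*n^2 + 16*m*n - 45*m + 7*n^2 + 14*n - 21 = -3*m^3 + m^2*(2*n - 9) + m*(n^2 - 11*n + 30)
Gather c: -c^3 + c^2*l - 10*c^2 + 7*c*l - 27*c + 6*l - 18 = -c^3 + c^2*(l - 10) + c*(7*l - 27) + 6*l - 18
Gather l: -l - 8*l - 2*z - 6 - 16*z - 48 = -9*l - 18*z - 54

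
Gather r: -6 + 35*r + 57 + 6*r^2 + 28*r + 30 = 6*r^2 + 63*r + 81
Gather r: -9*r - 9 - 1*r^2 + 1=-r^2 - 9*r - 8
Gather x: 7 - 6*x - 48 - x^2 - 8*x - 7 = -x^2 - 14*x - 48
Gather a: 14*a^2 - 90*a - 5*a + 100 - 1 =14*a^2 - 95*a + 99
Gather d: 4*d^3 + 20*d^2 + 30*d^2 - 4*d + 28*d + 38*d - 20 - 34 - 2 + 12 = 4*d^3 + 50*d^2 + 62*d - 44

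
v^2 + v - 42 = (v - 6)*(v + 7)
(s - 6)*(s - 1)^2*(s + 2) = s^4 - 6*s^3 - 3*s^2 + 20*s - 12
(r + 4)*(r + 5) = r^2 + 9*r + 20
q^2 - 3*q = q*(q - 3)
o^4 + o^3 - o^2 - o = o*(o - 1)*(o + 1)^2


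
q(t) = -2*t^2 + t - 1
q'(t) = 1 - 4*t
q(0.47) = -0.97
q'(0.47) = -0.88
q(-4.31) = -42.46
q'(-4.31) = 18.24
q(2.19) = -8.40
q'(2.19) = -7.76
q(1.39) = -3.47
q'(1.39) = -4.56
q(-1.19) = -5.02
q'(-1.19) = 5.76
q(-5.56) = -68.39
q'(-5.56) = 23.24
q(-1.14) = -4.74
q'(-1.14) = 5.56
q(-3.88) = -34.99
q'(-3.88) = 16.52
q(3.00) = -16.00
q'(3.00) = -11.00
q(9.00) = -154.00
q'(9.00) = -35.00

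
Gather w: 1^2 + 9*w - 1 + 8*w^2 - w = 8*w^2 + 8*w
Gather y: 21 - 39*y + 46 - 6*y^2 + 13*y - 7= -6*y^2 - 26*y + 60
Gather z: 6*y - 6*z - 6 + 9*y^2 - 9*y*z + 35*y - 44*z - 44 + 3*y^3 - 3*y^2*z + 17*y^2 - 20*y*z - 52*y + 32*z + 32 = 3*y^3 + 26*y^2 - 11*y + z*(-3*y^2 - 29*y - 18) - 18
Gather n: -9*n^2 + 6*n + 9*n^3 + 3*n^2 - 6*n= 9*n^3 - 6*n^2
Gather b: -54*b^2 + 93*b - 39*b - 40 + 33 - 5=-54*b^2 + 54*b - 12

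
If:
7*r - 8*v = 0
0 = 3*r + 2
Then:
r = -2/3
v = -7/12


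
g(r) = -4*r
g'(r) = -4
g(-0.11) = 0.44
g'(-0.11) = -4.00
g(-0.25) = 1.00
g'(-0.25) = -4.00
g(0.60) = -2.40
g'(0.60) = -4.00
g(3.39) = -13.56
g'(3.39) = -4.00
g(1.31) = -5.24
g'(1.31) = -4.00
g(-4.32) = 17.28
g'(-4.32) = -4.00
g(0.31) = -1.24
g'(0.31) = -4.00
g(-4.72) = 18.88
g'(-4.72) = -4.00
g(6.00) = -24.00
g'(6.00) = -4.00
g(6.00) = -24.00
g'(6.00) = -4.00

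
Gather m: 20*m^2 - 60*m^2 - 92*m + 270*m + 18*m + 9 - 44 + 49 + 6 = -40*m^2 + 196*m + 20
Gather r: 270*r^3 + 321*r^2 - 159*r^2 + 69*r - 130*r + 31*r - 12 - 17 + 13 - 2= 270*r^3 + 162*r^2 - 30*r - 18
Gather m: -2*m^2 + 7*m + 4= -2*m^2 + 7*m + 4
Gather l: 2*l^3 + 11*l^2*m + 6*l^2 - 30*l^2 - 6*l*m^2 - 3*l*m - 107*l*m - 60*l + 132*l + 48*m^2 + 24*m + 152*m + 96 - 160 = 2*l^3 + l^2*(11*m - 24) + l*(-6*m^2 - 110*m + 72) + 48*m^2 + 176*m - 64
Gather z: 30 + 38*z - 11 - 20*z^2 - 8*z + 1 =-20*z^2 + 30*z + 20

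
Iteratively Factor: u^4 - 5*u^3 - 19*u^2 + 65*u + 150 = (u + 3)*(u^3 - 8*u^2 + 5*u + 50) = (u + 2)*(u + 3)*(u^2 - 10*u + 25) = (u - 5)*(u + 2)*(u + 3)*(u - 5)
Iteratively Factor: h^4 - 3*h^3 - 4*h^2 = (h)*(h^3 - 3*h^2 - 4*h) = h^2*(h^2 - 3*h - 4) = h^2*(h + 1)*(h - 4)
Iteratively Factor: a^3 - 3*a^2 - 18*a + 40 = (a + 4)*(a^2 - 7*a + 10) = (a - 5)*(a + 4)*(a - 2)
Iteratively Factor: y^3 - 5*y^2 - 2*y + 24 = (y - 4)*(y^2 - y - 6) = (y - 4)*(y - 3)*(y + 2)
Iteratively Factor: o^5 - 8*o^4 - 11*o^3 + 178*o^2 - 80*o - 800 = (o + 4)*(o^4 - 12*o^3 + 37*o^2 + 30*o - 200) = (o + 2)*(o + 4)*(o^3 - 14*o^2 + 65*o - 100) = (o - 4)*(o + 2)*(o + 4)*(o^2 - 10*o + 25) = (o - 5)*(o - 4)*(o + 2)*(o + 4)*(o - 5)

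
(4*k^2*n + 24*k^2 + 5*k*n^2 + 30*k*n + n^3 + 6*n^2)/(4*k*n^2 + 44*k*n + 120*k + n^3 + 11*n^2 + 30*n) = (k + n)/(n + 5)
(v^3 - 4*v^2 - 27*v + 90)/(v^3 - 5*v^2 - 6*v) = (v^2 + 2*v - 15)/(v*(v + 1))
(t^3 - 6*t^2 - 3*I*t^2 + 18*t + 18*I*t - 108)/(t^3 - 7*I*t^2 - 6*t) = (t^2 + 3*t*(-2 + I) - 18*I)/(t*(t - I))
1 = 1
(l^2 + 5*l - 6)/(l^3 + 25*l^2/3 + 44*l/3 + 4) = 3*(l - 1)/(3*l^2 + 7*l + 2)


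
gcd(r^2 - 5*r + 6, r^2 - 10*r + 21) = r - 3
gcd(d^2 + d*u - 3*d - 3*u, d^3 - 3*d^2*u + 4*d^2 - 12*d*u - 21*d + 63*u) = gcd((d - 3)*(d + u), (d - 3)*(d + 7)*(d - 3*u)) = d - 3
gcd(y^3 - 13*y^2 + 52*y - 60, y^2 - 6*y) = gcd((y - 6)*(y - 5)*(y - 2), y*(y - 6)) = y - 6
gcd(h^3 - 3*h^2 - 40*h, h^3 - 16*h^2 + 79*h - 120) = h - 8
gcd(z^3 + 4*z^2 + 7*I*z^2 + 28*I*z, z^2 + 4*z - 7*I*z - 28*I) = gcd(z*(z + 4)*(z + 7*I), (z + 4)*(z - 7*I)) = z + 4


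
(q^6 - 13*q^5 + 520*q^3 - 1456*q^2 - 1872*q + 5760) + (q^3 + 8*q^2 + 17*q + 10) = q^6 - 13*q^5 + 521*q^3 - 1448*q^2 - 1855*q + 5770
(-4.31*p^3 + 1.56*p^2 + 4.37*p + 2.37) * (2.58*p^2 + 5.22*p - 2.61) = -11.1198*p^5 - 18.4734*p^4 + 30.6669*p^3 + 24.8544*p^2 + 0.9657*p - 6.1857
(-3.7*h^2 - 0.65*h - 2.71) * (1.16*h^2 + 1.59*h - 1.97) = -4.292*h^4 - 6.637*h^3 + 3.1119*h^2 - 3.0284*h + 5.3387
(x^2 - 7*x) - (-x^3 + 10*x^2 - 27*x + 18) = x^3 - 9*x^2 + 20*x - 18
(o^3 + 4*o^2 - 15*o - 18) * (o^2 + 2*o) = o^5 + 6*o^4 - 7*o^3 - 48*o^2 - 36*o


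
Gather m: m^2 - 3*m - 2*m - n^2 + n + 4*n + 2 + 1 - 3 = m^2 - 5*m - n^2 + 5*n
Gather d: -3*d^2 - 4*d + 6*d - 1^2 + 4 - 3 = -3*d^2 + 2*d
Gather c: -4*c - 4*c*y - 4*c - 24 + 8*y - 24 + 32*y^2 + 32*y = c*(-4*y - 8) + 32*y^2 + 40*y - 48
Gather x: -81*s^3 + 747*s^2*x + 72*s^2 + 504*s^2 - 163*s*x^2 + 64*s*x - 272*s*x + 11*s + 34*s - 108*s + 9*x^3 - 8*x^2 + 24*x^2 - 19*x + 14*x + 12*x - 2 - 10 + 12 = -81*s^3 + 576*s^2 - 63*s + 9*x^3 + x^2*(16 - 163*s) + x*(747*s^2 - 208*s + 7)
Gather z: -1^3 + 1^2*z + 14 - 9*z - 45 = -8*z - 32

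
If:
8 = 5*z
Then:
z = 8/5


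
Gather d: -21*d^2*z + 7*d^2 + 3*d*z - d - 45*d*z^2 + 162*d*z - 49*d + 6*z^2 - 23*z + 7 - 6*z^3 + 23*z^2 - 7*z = d^2*(7 - 21*z) + d*(-45*z^2 + 165*z - 50) - 6*z^3 + 29*z^2 - 30*z + 7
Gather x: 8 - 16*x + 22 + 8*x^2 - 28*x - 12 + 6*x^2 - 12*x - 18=14*x^2 - 56*x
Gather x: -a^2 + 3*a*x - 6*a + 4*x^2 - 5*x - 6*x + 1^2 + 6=-a^2 - 6*a + 4*x^2 + x*(3*a - 11) + 7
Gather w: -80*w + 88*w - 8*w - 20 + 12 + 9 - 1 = 0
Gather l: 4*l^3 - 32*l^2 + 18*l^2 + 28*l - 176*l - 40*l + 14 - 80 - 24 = 4*l^3 - 14*l^2 - 188*l - 90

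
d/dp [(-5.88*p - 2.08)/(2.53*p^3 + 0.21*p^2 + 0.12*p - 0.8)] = (29.7528*p^3 + 17.022*p^2 + 0.8736*p + 4.9536)/(6.4009*p^6 + 1.0626*p^5 + 0.6513*p^4 - 3.9976*p^3 - 0.3216*p^2 - 0.192*p + 0.64)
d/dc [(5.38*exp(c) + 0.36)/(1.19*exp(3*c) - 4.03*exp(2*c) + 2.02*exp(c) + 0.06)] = (-12.8044*exp(3*c) + 20.3962*exp(2*c) + 2.9016*exp(c) - 0.4044)*exp(c)/(1.4161*exp(6*c) - 9.5914*exp(5*c) + 21.0485*exp(4*c) - 16.1384*exp(3*c) + 3.5968*exp(2*c) + 0.2424*exp(c) + 0.0036)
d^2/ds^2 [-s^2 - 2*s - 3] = -2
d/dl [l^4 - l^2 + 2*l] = 4*l^3 - 2*l + 2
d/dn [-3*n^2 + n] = 1 - 6*n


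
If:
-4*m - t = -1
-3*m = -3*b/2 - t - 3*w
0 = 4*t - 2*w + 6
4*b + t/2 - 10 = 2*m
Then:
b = 717/236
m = 313/472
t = -195/118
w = -18/59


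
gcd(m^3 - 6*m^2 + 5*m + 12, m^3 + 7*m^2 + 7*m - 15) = 1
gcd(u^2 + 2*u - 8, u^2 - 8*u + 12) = u - 2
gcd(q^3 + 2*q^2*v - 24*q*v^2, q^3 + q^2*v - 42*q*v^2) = q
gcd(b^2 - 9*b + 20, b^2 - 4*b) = b - 4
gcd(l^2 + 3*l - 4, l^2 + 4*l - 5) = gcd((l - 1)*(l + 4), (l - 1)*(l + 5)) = l - 1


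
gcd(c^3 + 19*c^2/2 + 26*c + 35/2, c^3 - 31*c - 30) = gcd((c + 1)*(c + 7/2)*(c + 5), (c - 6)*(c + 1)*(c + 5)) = c^2 + 6*c + 5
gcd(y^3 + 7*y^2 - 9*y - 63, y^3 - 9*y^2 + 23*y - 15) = y - 3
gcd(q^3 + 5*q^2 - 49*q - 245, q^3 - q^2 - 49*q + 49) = q^2 - 49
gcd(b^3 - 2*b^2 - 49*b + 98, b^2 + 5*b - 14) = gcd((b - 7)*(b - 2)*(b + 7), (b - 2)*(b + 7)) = b^2 + 5*b - 14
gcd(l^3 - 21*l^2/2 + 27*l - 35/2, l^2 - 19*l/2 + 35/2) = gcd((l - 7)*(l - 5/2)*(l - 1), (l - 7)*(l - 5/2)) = l^2 - 19*l/2 + 35/2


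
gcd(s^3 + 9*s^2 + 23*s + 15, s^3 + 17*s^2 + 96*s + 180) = s + 5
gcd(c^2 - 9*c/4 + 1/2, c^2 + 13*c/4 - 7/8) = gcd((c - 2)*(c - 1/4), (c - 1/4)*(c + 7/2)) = c - 1/4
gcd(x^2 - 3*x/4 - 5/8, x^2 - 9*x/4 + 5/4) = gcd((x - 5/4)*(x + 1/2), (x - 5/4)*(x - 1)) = x - 5/4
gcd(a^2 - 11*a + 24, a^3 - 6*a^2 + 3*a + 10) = 1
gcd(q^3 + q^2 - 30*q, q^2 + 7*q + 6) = q + 6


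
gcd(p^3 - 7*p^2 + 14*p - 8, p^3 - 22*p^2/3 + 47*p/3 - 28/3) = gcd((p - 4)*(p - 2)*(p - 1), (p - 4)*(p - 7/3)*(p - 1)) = p^2 - 5*p + 4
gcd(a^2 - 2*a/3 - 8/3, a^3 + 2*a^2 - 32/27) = a + 4/3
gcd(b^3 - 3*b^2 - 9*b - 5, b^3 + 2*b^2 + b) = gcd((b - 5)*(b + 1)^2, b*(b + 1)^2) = b^2 + 2*b + 1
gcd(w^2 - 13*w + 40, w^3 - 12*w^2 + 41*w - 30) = w - 5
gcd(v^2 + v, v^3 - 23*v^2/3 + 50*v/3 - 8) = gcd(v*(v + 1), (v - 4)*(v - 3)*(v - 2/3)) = 1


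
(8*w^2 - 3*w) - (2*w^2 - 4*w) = 6*w^2 + w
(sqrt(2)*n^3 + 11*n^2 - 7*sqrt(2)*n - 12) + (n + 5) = sqrt(2)*n^3 + 11*n^2 - 7*sqrt(2)*n + n - 7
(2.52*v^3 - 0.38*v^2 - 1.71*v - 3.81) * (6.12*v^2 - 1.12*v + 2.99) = 15.4224*v^5 - 5.148*v^4 - 2.5048*v^3 - 22.5382*v^2 - 0.8457*v - 11.3919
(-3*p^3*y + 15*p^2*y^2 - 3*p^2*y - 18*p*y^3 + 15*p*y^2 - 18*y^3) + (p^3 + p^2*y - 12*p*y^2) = -3*p^3*y + p^3 + 15*p^2*y^2 - 2*p^2*y - 18*p*y^3 + 3*p*y^2 - 18*y^3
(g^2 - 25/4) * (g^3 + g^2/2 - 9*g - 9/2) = g^5 + g^4/2 - 61*g^3/4 - 61*g^2/8 + 225*g/4 + 225/8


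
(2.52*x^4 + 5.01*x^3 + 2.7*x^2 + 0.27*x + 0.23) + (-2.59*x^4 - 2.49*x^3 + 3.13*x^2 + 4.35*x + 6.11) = -0.0699999999999998*x^4 + 2.52*x^3 + 5.83*x^2 + 4.62*x + 6.34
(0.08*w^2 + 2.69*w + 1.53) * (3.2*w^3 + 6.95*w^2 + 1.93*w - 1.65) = 0.256*w^5 + 9.164*w^4 + 23.7459*w^3 + 15.6932*w^2 - 1.4856*w - 2.5245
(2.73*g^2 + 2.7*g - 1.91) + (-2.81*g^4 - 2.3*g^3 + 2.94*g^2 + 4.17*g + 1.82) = -2.81*g^4 - 2.3*g^3 + 5.67*g^2 + 6.87*g - 0.0899999999999999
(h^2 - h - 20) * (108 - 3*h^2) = -3*h^4 + 3*h^3 + 168*h^2 - 108*h - 2160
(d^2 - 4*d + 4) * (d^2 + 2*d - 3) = d^4 - 2*d^3 - 7*d^2 + 20*d - 12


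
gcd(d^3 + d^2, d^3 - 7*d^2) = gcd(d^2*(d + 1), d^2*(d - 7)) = d^2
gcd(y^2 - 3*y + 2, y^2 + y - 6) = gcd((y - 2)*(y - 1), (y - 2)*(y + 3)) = y - 2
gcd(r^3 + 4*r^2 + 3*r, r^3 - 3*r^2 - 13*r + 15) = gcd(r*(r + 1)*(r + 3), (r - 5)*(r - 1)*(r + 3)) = r + 3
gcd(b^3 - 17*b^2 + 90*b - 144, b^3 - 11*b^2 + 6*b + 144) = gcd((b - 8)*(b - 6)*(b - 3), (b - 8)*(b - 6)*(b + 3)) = b^2 - 14*b + 48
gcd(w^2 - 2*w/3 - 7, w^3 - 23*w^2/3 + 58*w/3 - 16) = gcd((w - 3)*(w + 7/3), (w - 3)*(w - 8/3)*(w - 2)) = w - 3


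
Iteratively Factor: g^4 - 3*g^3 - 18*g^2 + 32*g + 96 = (g + 3)*(g^3 - 6*g^2 + 32) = (g - 4)*(g + 3)*(g^2 - 2*g - 8) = (g - 4)*(g + 2)*(g + 3)*(g - 4)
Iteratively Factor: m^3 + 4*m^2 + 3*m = (m + 1)*(m^2 + 3*m) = (m + 1)*(m + 3)*(m)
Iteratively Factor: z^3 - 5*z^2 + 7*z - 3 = (z - 1)*(z^2 - 4*z + 3) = (z - 1)^2*(z - 3)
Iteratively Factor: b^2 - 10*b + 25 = (b - 5)*(b - 5)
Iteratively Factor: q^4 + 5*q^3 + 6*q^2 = (q + 3)*(q^3 + 2*q^2) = (q + 2)*(q + 3)*(q^2) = q*(q + 2)*(q + 3)*(q)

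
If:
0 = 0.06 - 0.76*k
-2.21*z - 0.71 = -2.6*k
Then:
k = 0.08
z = -0.23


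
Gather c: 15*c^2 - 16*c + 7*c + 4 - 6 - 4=15*c^2 - 9*c - 6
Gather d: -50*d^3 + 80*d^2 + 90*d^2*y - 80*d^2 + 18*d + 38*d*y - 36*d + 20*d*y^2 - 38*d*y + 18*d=-50*d^3 + 90*d^2*y + 20*d*y^2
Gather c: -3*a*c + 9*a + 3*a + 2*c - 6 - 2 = 12*a + c*(2 - 3*a) - 8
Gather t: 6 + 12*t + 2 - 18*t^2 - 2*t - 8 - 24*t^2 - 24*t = -42*t^2 - 14*t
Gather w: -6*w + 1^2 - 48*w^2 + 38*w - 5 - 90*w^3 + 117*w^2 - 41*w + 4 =-90*w^3 + 69*w^2 - 9*w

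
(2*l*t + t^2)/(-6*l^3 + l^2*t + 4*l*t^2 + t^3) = t/(-3*l^2 + 2*l*t + t^2)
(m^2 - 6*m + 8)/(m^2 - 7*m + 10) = (m - 4)/(m - 5)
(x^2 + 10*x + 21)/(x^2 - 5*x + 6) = (x^2 + 10*x + 21)/(x^2 - 5*x + 6)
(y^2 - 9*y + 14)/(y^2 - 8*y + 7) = (y - 2)/(y - 1)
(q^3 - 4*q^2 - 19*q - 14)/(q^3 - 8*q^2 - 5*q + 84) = (q^2 + 3*q + 2)/(q^2 - q - 12)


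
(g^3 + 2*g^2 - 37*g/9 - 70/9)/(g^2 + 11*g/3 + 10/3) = (3*g^2 + g - 14)/(3*(g + 2))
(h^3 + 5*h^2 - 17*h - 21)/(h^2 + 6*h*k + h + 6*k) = (h^2 + 4*h - 21)/(h + 6*k)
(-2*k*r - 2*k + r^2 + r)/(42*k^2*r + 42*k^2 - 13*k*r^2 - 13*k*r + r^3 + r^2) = (-2*k + r)/(42*k^2 - 13*k*r + r^2)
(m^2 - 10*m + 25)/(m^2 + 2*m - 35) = (m - 5)/(m + 7)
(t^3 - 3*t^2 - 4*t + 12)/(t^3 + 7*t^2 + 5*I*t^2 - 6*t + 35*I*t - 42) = (t^3 - 3*t^2 - 4*t + 12)/(t^3 + t^2*(7 + 5*I) + t*(-6 + 35*I) - 42)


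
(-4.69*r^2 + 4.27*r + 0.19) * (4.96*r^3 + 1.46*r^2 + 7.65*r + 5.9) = -23.2624*r^5 + 14.3318*r^4 - 28.7019*r^3 + 5.2719*r^2 + 26.6465*r + 1.121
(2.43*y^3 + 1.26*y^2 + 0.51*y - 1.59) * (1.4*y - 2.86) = 3.402*y^4 - 5.1858*y^3 - 2.8896*y^2 - 3.6846*y + 4.5474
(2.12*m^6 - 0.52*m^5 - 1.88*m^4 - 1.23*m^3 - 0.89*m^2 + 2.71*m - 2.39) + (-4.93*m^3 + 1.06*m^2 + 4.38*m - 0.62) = 2.12*m^6 - 0.52*m^5 - 1.88*m^4 - 6.16*m^3 + 0.17*m^2 + 7.09*m - 3.01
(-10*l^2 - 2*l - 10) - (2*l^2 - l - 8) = -12*l^2 - l - 2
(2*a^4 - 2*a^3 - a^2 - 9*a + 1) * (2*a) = 4*a^5 - 4*a^4 - 2*a^3 - 18*a^2 + 2*a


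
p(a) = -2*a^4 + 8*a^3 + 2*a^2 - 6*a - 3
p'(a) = -8*a^3 + 24*a^2 + 4*a - 6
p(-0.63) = -0.74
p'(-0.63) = 3.01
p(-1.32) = -16.07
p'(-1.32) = 48.94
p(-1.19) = -10.52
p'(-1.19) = 36.71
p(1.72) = 15.80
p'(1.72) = 31.17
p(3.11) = 51.23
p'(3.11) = -2.07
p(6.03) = -856.64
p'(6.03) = -863.27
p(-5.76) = -3632.41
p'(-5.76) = 2296.05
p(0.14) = -3.78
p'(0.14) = -4.99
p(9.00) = -7185.00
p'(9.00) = -3858.00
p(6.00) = -831.00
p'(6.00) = -846.00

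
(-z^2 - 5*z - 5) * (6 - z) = z^3 - z^2 - 25*z - 30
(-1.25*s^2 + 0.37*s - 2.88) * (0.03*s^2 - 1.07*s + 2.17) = -0.0375*s^4 + 1.3486*s^3 - 3.1948*s^2 + 3.8845*s - 6.2496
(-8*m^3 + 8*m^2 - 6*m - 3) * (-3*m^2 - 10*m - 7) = 24*m^5 + 56*m^4 - 6*m^3 + 13*m^2 + 72*m + 21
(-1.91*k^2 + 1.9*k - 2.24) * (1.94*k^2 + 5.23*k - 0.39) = -3.7054*k^4 - 6.3033*k^3 + 6.3363*k^2 - 12.4562*k + 0.8736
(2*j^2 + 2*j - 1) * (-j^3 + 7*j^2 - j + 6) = -2*j^5 + 12*j^4 + 13*j^3 + 3*j^2 + 13*j - 6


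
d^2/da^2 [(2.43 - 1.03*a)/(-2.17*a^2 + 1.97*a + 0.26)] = ((14.6044 - 13.4106*a)*(-2.17*a^2 + 1.97*a + 0.26) - (1.03*a - 2.43)*(4.34*a - 1.97)*(8.68*a - 3.94))/(-2.17*a^2 + 1.97*a + 0.26)^3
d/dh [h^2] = 2*h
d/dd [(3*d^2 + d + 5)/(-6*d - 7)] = (-18*d^2 - 42*d + 23)/(36*d^2 + 84*d + 49)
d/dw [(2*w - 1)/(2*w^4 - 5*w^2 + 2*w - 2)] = 2*(2*w^4 - 5*w^2 + 2*w - (2*w - 1)*(4*w^3 - 5*w + 1) - 2)/(2*w^4 - 5*w^2 + 2*w - 2)^2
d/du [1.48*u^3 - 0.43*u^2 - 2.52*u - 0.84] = 4.44*u^2 - 0.86*u - 2.52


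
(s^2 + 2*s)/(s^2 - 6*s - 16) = s/(s - 8)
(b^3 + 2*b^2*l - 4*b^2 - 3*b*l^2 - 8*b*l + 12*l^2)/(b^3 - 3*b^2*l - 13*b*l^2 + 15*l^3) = (b - 4)/(b - 5*l)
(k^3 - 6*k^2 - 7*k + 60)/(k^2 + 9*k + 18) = (k^2 - 9*k + 20)/(k + 6)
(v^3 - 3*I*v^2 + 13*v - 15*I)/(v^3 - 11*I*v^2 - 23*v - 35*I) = (v^2 + 2*I*v + 3)/(v^2 - 6*I*v + 7)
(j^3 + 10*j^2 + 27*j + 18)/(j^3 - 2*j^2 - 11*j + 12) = (j^2 + 7*j + 6)/(j^2 - 5*j + 4)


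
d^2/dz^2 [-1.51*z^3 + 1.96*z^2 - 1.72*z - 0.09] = 3.92 - 9.06*z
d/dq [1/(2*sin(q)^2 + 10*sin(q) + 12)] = -(2*sin(q) + 5)*cos(q)/(2*(sin(q)^2 + 5*sin(q) + 6)^2)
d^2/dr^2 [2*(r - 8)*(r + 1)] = 4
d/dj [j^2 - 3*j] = 2*j - 3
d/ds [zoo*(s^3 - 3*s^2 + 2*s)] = zoo*(s^2 + s + 1)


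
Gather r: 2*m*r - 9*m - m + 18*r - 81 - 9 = -10*m + r*(2*m + 18) - 90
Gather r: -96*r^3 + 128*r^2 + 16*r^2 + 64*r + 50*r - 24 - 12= -96*r^3 + 144*r^2 + 114*r - 36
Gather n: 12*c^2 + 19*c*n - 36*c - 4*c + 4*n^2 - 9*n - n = 12*c^2 - 40*c + 4*n^2 + n*(19*c - 10)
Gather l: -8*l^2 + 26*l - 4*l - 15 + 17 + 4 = -8*l^2 + 22*l + 6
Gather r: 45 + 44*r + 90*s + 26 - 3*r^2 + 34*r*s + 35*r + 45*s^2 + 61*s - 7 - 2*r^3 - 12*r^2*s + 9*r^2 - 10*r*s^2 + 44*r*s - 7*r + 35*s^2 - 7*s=-2*r^3 + r^2*(6 - 12*s) + r*(-10*s^2 + 78*s + 72) + 80*s^2 + 144*s + 64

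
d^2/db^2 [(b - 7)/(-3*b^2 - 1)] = 6*(12*b^2*(7 - b) + (3*b - 7)*(3*b^2 + 1))/(3*b^2 + 1)^3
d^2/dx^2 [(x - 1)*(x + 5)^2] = 6*x + 18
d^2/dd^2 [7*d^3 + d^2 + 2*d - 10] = 42*d + 2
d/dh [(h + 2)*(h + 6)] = 2*h + 8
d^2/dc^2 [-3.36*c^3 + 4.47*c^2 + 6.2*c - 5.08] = 8.94 - 20.16*c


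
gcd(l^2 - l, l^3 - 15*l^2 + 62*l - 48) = l - 1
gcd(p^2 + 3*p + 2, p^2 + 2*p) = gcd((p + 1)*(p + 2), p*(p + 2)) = p + 2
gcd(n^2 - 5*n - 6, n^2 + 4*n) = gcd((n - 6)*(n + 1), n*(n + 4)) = 1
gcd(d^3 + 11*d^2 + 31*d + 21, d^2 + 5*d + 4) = d + 1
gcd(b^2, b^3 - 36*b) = b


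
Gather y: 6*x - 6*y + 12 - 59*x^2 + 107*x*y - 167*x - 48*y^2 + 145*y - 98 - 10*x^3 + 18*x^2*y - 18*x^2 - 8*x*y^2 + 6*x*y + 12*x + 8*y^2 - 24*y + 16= -10*x^3 - 77*x^2 - 149*x + y^2*(-8*x - 40) + y*(18*x^2 + 113*x + 115) - 70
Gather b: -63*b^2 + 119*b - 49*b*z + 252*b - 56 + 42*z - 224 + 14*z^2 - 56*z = -63*b^2 + b*(371 - 49*z) + 14*z^2 - 14*z - 280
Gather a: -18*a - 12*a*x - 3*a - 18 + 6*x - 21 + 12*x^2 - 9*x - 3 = a*(-12*x - 21) + 12*x^2 - 3*x - 42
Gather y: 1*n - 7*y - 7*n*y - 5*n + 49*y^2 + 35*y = -4*n + 49*y^2 + y*(28 - 7*n)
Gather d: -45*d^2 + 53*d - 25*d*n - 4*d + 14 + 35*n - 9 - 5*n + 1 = -45*d^2 + d*(49 - 25*n) + 30*n + 6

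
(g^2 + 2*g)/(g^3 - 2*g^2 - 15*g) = (g + 2)/(g^2 - 2*g - 15)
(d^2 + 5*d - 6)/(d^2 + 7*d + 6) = (d - 1)/(d + 1)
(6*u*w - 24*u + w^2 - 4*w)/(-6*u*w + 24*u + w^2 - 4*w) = (-6*u - w)/(6*u - w)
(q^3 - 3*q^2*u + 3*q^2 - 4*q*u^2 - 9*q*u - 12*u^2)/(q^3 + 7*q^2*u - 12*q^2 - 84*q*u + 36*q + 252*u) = (q^3 - 3*q^2*u + 3*q^2 - 4*q*u^2 - 9*q*u - 12*u^2)/(q^3 + 7*q^2*u - 12*q^2 - 84*q*u + 36*q + 252*u)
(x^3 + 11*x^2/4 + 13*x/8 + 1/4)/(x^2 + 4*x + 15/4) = (8*x^3 + 22*x^2 + 13*x + 2)/(2*(4*x^2 + 16*x + 15))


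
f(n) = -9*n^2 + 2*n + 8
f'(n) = 2 - 18*n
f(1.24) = -3.36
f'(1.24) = -20.32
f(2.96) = -64.93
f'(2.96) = -51.28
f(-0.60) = 3.56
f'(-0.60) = 12.80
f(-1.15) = -6.20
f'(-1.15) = 22.70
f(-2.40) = -48.64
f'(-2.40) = 45.20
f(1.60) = -11.84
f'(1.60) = -26.80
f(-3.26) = -94.17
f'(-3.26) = 60.68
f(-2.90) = -73.49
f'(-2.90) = 54.20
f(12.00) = -1264.00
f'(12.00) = -214.00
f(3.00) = -67.00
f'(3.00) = -52.00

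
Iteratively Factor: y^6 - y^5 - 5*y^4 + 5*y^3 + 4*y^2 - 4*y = (y - 1)*(y^5 - 5*y^3 + 4*y) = y*(y - 1)*(y^4 - 5*y^2 + 4) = y*(y - 1)*(y + 1)*(y^3 - y^2 - 4*y + 4) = y*(y - 1)^2*(y + 1)*(y^2 - 4) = y*(y - 2)*(y - 1)^2*(y + 1)*(y + 2)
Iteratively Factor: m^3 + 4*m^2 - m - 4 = (m - 1)*(m^2 + 5*m + 4) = (m - 1)*(m + 4)*(m + 1)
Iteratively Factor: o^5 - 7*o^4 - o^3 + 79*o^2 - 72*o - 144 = (o + 3)*(o^4 - 10*o^3 + 29*o^2 - 8*o - 48) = (o - 3)*(o + 3)*(o^3 - 7*o^2 + 8*o + 16) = (o - 3)*(o + 1)*(o + 3)*(o^2 - 8*o + 16) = (o - 4)*(o - 3)*(o + 1)*(o + 3)*(o - 4)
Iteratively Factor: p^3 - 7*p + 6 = (p + 3)*(p^2 - 3*p + 2) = (p - 2)*(p + 3)*(p - 1)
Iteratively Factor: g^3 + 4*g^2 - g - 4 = (g - 1)*(g^2 + 5*g + 4) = (g - 1)*(g + 1)*(g + 4)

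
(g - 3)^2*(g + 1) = g^3 - 5*g^2 + 3*g + 9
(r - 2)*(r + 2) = r^2 - 4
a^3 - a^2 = a^2*(a - 1)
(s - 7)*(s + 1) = s^2 - 6*s - 7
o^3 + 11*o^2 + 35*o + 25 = (o + 1)*(o + 5)^2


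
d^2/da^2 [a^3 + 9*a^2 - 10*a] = 6*a + 18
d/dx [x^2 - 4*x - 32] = 2*x - 4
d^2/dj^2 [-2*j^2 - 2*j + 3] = -4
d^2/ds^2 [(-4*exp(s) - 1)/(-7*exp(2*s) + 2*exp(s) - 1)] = (196*exp(4*s) + 252*exp(3*s) - 210*exp(2*s) - 16*exp(s) + 6)*exp(s)/(343*exp(6*s) - 294*exp(5*s) + 231*exp(4*s) - 92*exp(3*s) + 33*exp(2*s) - 6*exp(s) + 1)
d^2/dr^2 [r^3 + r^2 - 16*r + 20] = 6*r + 2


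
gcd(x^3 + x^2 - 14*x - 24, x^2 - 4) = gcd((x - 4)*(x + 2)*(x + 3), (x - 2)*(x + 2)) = x + 2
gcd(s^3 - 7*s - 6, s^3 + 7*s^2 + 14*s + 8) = s^2 + 3*s + 2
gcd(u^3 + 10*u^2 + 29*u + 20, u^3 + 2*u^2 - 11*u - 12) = u^2 + 5*u + 4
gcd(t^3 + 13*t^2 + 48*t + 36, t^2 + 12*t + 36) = t^2 + 12*t + 36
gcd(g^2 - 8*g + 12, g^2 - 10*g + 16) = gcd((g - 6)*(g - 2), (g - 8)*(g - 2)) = g - 2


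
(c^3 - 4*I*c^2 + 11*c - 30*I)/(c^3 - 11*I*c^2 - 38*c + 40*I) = (c + 3*I)/(c - 4*I)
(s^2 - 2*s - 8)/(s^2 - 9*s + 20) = (s + 2)/(s - 5)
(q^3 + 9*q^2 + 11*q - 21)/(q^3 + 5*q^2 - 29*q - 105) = (q - 1)/(q - 5)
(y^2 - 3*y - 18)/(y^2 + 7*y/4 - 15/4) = 4*(y - 6)/(4*y - 5)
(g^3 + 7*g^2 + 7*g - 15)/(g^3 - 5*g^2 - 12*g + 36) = (g^2 + 4*g - 5)/(g^2 - 8*g + 12)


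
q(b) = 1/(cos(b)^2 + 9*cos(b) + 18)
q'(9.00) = 0.03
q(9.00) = 0.09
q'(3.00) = 0.01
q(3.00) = 0.10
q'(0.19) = 0.00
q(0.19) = 0.04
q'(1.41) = 0.02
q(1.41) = 0.05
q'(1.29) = 0.02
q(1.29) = 0.05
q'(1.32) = 0.02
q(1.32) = 0.05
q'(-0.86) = -0.01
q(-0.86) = 0.04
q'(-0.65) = -0.01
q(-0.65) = 0.04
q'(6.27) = -0.00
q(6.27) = 0.04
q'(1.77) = 0.03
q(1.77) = 0.06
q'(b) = (2*sin(b)*cos(b) + 9*sin(b))/(cos(b)^2 + 9*cos(b) + 18)^2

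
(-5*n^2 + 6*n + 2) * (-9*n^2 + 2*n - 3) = 45*n^4 - 64*n^3 + 9*n^2 - 14*n - 6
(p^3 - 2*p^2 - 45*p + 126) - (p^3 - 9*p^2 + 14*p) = 7*p^2 - 59*p + 126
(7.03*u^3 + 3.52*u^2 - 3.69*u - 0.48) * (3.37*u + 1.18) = 23.6911*u^4 + 20.1578*u^3 - 8.2817*u^2 - 5.9718*u - 0.5664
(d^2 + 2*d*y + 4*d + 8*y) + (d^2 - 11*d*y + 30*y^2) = 2*d^2 - 9*d*y + 4*d + 30*y^2 + 8*y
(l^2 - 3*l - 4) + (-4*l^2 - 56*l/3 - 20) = -3*l^2 - 65*l/3 - 24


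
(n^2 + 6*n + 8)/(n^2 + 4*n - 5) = (n^2 + 6*n + 8)/(n^2 + 4*n - 5)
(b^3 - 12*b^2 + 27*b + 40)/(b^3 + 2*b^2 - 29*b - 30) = (b - 8)/(b + 6)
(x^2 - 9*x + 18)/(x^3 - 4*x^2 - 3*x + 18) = (x - 6)/(x^2 - x - 6)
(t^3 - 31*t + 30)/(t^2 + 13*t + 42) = (t^2 - 6*t + 5)/(t + 7)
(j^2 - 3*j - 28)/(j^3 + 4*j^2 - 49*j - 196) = 1/(j + 7)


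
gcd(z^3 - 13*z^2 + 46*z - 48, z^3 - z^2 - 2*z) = z - 2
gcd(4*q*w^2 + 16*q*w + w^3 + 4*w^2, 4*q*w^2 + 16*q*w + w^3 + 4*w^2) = 4*q*w^2 + 16*q*w + w^3 + 4*w^2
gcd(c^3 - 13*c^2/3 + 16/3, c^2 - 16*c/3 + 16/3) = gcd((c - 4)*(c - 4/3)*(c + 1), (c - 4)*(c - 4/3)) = c^2 - 16*c/3 + 16/3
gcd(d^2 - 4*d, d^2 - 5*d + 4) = d - 4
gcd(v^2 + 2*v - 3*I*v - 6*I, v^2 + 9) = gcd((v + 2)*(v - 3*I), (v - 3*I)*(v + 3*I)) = v - 3*I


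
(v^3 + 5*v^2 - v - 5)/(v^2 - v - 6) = (-v^3 - 5*v^2 + v + 5)/(-v^2 + v + 6)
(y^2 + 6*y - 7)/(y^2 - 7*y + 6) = (y + 7)/(y - 6)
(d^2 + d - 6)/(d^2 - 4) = (d + 3)/(d + 2)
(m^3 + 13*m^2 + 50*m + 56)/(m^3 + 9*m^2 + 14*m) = (m + 4)/m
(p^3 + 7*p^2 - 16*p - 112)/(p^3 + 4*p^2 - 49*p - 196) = (p - 4)/(p - 7)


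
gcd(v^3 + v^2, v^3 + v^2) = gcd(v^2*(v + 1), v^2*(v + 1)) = v^3 + v^2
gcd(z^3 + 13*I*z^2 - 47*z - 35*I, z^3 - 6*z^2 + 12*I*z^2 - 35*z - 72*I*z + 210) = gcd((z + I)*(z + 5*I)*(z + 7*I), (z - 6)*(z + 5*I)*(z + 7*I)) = z^2 + 12*I*z - 35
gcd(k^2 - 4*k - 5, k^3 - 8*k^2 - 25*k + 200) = k - 5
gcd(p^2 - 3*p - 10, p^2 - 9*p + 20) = p - 5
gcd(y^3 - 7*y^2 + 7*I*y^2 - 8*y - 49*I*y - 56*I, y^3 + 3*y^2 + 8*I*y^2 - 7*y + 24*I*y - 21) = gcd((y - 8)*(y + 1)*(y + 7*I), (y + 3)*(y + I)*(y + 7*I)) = y + 7*I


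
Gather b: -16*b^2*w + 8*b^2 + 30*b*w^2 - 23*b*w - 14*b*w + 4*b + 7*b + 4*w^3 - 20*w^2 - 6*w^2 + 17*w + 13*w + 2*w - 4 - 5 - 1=b^2*(8 - 16*w) + b*(30*w^2 - 37*w + 11) + 4*w^3 - 26*w^2 + 32*w - 10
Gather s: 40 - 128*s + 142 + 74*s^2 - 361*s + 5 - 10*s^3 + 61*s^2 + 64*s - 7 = -10*s^3 + 135*s^2 - 425*s + 180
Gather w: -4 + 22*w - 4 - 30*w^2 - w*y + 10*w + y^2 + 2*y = -30*w^2 + w*(32 - y) + y^2 + 2*y - 8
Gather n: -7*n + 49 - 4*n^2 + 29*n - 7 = -4*n^2 + 22*n + 42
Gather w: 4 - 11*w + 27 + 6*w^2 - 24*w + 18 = 6*w^2 - 35*w + 49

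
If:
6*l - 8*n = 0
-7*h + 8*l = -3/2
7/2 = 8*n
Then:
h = 37/42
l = 7/12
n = 7/16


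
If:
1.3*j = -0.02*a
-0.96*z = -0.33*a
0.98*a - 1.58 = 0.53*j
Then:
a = 1.60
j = -0.02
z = 0.55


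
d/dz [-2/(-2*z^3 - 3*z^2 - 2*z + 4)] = 4*(-3*z^2 - 3*z - 1)/(2*z^3 + 3*z^2 + 2*z - 4)^2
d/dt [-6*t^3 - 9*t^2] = 18*t*(-t - 1)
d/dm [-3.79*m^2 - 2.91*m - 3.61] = -7.58*m - 2.91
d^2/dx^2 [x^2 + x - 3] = 2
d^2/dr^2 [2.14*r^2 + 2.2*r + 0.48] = 4.28000000000000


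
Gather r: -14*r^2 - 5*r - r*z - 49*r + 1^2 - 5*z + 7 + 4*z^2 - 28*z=-14*r^2 + r*(-z - 54) + 4*z^2 - 33*z + 8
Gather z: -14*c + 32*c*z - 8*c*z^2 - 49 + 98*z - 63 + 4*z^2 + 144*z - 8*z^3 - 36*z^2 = -14*c - 8*z^3 + z^2*(-8*c - 32) + z*(32*c + 242) - 112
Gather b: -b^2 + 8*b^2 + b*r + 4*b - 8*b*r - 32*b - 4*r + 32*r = 7*b^2 + b*(-7*r - 28) + 28*r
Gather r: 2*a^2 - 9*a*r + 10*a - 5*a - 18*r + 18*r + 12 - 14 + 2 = 2*a^2 - 9*a*r + 5*a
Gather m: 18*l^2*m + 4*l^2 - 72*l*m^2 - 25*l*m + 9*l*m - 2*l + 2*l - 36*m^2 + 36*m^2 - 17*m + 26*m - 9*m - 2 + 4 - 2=4*l^2 - 72*l*m^2 + m*(18*l^2 - 16*l)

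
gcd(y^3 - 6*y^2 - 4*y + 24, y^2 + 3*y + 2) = y + 2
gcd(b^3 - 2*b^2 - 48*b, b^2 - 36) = b + 6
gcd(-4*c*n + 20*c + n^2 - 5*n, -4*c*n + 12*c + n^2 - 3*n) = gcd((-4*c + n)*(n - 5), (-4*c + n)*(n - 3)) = 4*c - n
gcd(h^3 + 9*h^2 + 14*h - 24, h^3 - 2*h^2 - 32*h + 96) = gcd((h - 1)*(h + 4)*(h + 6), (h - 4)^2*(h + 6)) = h + 6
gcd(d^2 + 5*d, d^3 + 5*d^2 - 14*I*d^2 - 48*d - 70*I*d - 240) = d + 5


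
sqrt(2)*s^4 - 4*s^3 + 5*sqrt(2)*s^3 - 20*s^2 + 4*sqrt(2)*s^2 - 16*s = s*(s + 4)*(s - 2*sqrt(2))*(sqrt(2)*s + sqrt(2))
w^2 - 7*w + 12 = (w - 4)*(w - 3)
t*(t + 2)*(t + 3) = t^3 + 5*t^2 + 6*t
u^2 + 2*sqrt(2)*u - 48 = (u - 4*sqrt(2))*(u + 6*sqrt(2))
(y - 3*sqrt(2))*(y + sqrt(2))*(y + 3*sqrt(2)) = y^3 + sqrt(2)*y^2 - 18*y - 18*sqrt(2)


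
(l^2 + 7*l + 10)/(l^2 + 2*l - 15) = (l + 2)/(l - 3)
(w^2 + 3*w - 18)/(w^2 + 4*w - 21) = (w + 6)/(w + 7)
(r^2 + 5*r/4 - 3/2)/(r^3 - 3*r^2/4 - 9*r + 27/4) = (r + 2)/(r^2 - 9)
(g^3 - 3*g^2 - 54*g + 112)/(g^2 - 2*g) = g - 1 - 56/g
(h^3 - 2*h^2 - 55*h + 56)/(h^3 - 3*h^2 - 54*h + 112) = (h - 1)/(h - 2)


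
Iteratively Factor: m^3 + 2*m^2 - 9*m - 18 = (m + 3)*(m^2 - m - 6) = (m - 3)*(m + 3)*(m + 2)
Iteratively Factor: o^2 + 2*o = (o + 2)*(o)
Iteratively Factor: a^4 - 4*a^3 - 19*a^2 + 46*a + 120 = (a + 2)*(a^3 - 6*a^2 - 7*a + 60) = (a + 2)*(a + 3)*(a^2 - 9*a + 20) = (a - 4)*(a + 2)*(a + 3)*(a - 5)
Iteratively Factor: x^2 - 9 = (x - 3)*(x + 3)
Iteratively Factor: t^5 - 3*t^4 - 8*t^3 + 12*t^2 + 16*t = (t + 1)*(t^4 - 4*t^3 - 4*t^2 + 16*t) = t*(t + 1)*(t^3 - 4*t^2 - 4*t + 16) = t*(t - 2)*(t + 1)*(t^2 - 2*t - 8) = t*(t - 4)*(t - 2)*(t + 1)*(t + 2)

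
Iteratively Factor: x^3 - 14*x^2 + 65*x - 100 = (x - 5)*(x^2 - 9*x + 20) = (x - 5)*(x - 4)*(x - 5)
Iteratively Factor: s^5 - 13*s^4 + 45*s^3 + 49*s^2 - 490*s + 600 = (s - 4)*(s^4 - 9*s^3 + 9*s^2 + 85*s - 150) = (s - 5)*(s - 4)*(s^3 - 4*s^2 - 11*s + 30) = (s - 5)*(s - 4)*(s + 3)*(s^2 - 7*s + 10) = (s - 5)*(s - 4)*(s - 2)*(s + 3)*(s - 5)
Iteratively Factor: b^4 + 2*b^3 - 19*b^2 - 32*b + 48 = (b - 1)*(b^3 + 3*b^2 - 16*b - 48) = (b - 1)*(b + 4)*(b^2 - b - 12) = (b - 1)*(b + 3)*(b + 4)*(b - 4)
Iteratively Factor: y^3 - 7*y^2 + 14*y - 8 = (y - 4)*(y^2 - 3*y + 2) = (y - 4)*(y - 2)*(y - 1)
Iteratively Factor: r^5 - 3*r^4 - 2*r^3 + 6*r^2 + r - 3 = (r - 3)*(r^4 - 2*r^2 + 1) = (r - 3)*(r - 1)*(r^3 + r^2 - r - 1) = (r - 3)*(r - 1)*(r + 1)*(r^2 - 1) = (r - 3)*(r - 1)*(r + 1)^2*(r - 1)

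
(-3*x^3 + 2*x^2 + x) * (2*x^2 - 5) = -6*x^5 + 4*x^4 + 17*x^3 - 10*x^2 - 5*x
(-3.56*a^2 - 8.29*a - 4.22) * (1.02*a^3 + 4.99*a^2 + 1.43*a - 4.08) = -3.6312*a^5 - 26.2202*a^4 - 50.7623*a^3 - 18.3877*a^2 + 27.7886*a + 17.2176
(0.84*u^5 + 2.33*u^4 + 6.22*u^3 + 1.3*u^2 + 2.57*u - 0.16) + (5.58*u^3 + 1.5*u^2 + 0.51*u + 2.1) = 0.84*u^5 + 2.33*u^4 + 11.8*u^3 + 2.8*u^2 + 3.08*u + 1.94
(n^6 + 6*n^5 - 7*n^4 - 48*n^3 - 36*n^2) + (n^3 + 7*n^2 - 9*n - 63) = n^6 + 6*n^5 - 7*n^4 - 47*n^3 - 29*n^2 - 9*n - 63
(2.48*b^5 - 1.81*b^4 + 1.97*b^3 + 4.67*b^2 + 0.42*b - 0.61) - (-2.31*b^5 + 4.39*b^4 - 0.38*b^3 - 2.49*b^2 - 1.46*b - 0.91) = 4.79*b^5 - 6.2*b^4 + 2.35*b^3 + 7.16*b^2 + 1.88*b + 0.3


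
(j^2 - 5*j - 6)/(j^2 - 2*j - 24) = (j + 1)/(j + 4)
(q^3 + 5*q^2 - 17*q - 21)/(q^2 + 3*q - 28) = (q^2 - 2*q - 3)/(q - 4)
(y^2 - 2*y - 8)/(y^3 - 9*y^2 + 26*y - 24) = (y + 2)/(y^2 - 5*y + 6)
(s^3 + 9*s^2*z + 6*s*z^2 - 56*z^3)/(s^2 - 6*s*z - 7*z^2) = (-s^3 - 9*s^2*z - 6*s*z^2 + 56*z^3)/(-s^2 + 6*s*z + 7*z^2)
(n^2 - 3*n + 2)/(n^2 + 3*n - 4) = (n - 2)/(n + 4)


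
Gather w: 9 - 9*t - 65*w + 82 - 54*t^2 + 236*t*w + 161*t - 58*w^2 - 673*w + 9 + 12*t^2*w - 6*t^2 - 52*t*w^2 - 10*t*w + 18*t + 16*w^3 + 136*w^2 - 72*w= -60*t^2 + 170*t + 16*w^3 + w^2*(78 - 52*t) + w*(12*t^2 + 226*t - 810) + 100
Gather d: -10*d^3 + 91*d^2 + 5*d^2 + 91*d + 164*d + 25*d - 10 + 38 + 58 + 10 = -10*d^3 + 96*d^2 + 280*d + 96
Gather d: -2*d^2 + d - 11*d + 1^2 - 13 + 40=-2*d^2 - 10*d + 28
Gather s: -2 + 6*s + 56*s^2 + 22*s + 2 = 56*s^2 + 28*s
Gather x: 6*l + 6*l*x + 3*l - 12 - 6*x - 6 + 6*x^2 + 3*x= 9*l + 6*x^2 + x*(6*l - 3) - 18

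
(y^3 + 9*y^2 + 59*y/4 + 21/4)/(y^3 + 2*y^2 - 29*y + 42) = (y^2 + 2*y + 3/4)/(y^2 - 5*y + 6)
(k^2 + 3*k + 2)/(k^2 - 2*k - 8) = (k + 1)/(k - 4)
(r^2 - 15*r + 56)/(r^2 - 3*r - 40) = (r - 7)/(r + 5)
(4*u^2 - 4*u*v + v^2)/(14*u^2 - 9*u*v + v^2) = (2*u - v)/(7*u - v)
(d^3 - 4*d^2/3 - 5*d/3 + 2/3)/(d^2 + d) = d - 7/3 + 2/(3*d)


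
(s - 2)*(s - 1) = s^2 - 3*s + 2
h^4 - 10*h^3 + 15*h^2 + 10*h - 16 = (h - 8)*(h - 2)*(h - 1)*(h + 1)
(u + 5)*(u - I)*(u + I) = u^3 + 5*u^2 + u + 5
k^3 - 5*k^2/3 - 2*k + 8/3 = (k - 2)*(k - 1)*(k + 4/3)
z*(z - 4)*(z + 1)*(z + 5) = z^4 + 2*z^3 - 19*z^2 - 20*z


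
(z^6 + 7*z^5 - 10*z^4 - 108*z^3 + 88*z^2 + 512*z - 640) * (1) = z^6 + 7*z^5 - 10*z^4 - 108*z^3 + 88*z^2 + 512*z - 640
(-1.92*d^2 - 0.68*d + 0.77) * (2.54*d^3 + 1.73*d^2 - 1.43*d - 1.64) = -4.8768*d^5 - 5.0488*d^4 + 3.525*d^3 + 5.4533*d^2 + 0.0141*d - 1.2628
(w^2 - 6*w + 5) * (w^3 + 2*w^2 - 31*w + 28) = w^5 - 4*w^4 - 38*w^3 + 224*w^2 - 323*w + 140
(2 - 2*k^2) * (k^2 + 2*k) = -2*k^4 - 4*k^3 + 2*k^2 + 4*k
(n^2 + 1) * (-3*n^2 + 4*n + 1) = -3*n^4 + 4*n^3 - 2*n^2 + 4*n + 1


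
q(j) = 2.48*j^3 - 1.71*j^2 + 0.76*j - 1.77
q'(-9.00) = 634.18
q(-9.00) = -1955.04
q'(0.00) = 0.76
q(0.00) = -1.77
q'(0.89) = 3.61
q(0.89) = -0.70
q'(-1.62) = 25.83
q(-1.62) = -18.03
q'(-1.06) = 12.74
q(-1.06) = -7.45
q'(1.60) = 14.33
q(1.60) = 5.23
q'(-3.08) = 81.87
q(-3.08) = -92.79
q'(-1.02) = 11.99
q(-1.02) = -6.96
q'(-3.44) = 100.57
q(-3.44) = -125.57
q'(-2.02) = 38.03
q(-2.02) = -30.72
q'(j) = 7.44*j^2 - 3.42*j + 0.76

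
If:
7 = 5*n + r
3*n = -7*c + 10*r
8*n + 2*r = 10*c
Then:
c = 7/6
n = 7/6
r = 7/6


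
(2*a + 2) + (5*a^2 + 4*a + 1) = 5*a^2 + 6*a + 3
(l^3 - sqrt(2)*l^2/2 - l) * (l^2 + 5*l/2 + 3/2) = l^5 - sqrt(2)*l^4/2 + 5*l^4/2 - 5*sqrt(2)*l^3/4 + l^3/2 - 5*l^2/2 - 3*sqrt(2)*l^2/4 - 3*l/2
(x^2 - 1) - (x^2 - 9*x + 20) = 9*x - 21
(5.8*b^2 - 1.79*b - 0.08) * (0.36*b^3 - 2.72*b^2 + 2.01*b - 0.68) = 2.088*b^5 - 16.4204*b^4 + 16.498*b^3 - 7.3243*b^2 + 1.0564*b + 0.0544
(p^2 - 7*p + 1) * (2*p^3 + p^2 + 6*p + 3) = 2*p^5 - 13*p^4 + p^3 - 38*p^2 - 15*p + 3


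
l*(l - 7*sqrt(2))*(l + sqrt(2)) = l^3 - 6*sqrt(2)*l^2 - 14*l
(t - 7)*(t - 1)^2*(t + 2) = t^4 - 7*t^3 - 3*t^2 + 23*t - 14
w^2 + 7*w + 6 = (w + 1)*(w + 6)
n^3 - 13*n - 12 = (n - 4)*(n + 1)*(n + 3)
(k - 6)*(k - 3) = k^2 - 9*k + 18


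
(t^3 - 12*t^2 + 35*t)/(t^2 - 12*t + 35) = t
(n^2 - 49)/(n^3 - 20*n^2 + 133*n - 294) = (n + 7)/(n^2 - 13*n + 42)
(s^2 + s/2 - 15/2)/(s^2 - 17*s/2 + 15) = (s + 3)/(s - 6)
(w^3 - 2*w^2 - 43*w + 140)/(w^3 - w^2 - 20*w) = (w^2 + 3*w - 28)/(w*(w + 4))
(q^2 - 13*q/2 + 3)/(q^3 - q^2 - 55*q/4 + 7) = 2*(q - 6)/(2*q^2 - q - 28)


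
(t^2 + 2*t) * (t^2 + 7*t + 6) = t^4 + 9*t^3 + 20*t^2 + 12*t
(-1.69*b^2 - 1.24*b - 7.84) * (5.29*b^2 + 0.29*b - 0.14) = -8.9401*b^4 - 7.0497*b^3 - 41.5966*b^2 - 2.1*b + 1.0976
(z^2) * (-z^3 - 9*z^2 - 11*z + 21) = -z^5 - 9*z^4 - 11*z^3 + 21*z^2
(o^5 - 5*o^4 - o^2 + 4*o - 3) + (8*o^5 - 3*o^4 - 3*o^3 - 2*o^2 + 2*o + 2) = 9*o^5 - 8*o^4 - 3*o^3 - 3*o^2 + 6*o - 1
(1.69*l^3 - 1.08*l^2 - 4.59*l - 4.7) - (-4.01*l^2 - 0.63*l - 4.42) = 1.69*l^3 + 2.93*l^2 - 3.96*l - 0.28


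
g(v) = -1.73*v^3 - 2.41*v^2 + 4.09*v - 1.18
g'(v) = -5.19*v^2 - 4.82*v + 4.09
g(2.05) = -17.83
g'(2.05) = -27.60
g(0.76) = -0.22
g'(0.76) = -2.57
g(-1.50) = -6.90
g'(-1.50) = -0.36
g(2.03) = -17.28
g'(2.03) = -27.08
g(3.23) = -71.41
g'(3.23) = -65.63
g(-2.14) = -4.01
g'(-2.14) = -9.36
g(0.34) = -0.14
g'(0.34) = 1.85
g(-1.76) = -6.41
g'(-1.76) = -3.50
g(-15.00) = 5233.97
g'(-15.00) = -1091.36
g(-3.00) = 11.57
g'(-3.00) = -28.16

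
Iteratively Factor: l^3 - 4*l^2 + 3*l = (l - 1)*(l^2 - 3*l) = l*(l - 1)*(l - 3)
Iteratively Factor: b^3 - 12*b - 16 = (b + 2)*(b^2 - 2*b - 8) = (b - 4)*(b + 2)*(b + 2)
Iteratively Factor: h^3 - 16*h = (h - 4)*(h^2 + 4*h) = (h - 4)*(h + 4)*(h)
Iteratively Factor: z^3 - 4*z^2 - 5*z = (z + 1)*(z^2 - 5*z) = (z - 5)*(z + 1)*(z)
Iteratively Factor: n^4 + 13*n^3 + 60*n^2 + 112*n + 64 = (n + 4)*(n^3 + 9*n^2 + 24*n + 16) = (n + 4)^2*(n^2 + 5*n + 4) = (n + 1)*(n + 4)^2*(n + 4)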